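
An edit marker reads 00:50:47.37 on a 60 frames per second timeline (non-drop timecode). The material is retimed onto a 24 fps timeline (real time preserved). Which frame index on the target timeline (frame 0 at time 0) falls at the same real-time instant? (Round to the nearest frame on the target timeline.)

Source frame index: (0×3600 + 50×60 + 47) × 60 + 37 = 182857.
Real time: 182857 / (60) = 182857/60 s.
Target frame: (182857/60) × (24) = 365714/5 ≈ 73142.800 → 73143.

frame 73143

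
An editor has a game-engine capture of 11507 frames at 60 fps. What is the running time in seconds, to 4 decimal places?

191.7833 seconds

Running time = 11507 × 1/60 = 11507/60 s ≈ 191.7833 s.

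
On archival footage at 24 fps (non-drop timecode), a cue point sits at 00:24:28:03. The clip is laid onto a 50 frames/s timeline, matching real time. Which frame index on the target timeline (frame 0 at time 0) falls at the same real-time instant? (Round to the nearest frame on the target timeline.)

frame 73406

Source frame index: (0×3600 + 24×60 + 28) × 24 + 3 = 35235.
Real time: 35235 / (24) = 11745/8 s.
Target frame: (11745/8) × (50) = 293625/4 ≈ 73406.250 → 73406.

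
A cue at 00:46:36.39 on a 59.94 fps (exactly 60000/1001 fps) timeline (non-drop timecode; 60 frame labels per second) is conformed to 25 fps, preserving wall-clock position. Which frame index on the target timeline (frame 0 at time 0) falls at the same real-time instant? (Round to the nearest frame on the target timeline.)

frame 69986

Source frame index: (0×3600 + 46×60 + 36) × 60 + 39 = 167799.
Real time: 167799 / (60000/1001) = 55988933/20000 s.
Target frame: (55988933/20000) × (25) = 55988933/800 ≈ 69986.166 → 69986.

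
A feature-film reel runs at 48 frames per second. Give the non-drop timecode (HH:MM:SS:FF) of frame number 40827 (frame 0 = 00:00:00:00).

40827 ÷ 48 = 850 full seconds, remainder 27 frames.
850 s = 0 h 14 min 10 s.
Timecode: 00:14:10:27.

00:14:10:27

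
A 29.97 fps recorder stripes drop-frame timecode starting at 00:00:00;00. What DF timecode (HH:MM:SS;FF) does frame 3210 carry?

00:01:47;02

Ten DF minutes hold 17982 frames, so frame 3210 lies in block 0 (frames 0–17981) with 3210 frames into that block.
The block's first minute is 1800 frames and the rest 1798 each; 3210 frames reaches minute 1, so 0 × 18 + 1 × 2 = 2 labels have been skipped so far.
Adding those back, label number 3210 + 2 = 3212 at 30 labels/s is 107 s + 2 f = 0 h 1 min 47 s frame 2, i.e. 00:01:47;02.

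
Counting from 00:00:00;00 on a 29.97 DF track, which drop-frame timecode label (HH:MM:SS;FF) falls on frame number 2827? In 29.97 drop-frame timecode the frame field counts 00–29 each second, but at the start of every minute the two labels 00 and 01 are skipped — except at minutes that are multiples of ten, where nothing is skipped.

Each 10-minute DF block holds 10 × 60 × 30 − 9 × 2 = 17982 frames. 2827 ÷ 17982 → 0 full blocks, remainder 2827.
Within the partial block the first minute is 1800 frames and each further minute 1798, so 1 further minute boundary passed. Total skipped labels = 18 × 0 + 2 × 1 = 2.
Non-drop label index = 2827 + 2 = 2829; at 30 labels/s that is 00:01:34:09, i.e. DF 00:01:34;09.

00:01:34;09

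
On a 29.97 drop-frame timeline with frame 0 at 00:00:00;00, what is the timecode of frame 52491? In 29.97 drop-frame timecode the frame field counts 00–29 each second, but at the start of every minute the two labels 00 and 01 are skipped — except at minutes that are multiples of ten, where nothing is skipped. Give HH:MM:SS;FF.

00:29:11;15

Each 10-minute DF block holds 10 × 60 × 30 − 9 × 2 = 17982 frames. 52491 ÷ 17982 → 2 full blocks, remainder 16527.
Within the partial block the first minute is 1800 frames and each further minute 1798, so 9 further minute boundaries passed. Total skipped labels = 18 × 2 + 2 × 9 = 54.
Non-drop label index = 52491 + 54 = 52545; at 30 labels/s that is 00:29:11:15, i.e. DF 00:29:11;15.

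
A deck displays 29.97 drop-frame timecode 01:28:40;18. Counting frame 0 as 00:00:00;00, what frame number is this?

Complete 10-minute blocks: 8, each 17982 frames → 143856.
Remaining 8 whole minutes in the current block: 1800 + 7 × 1798 = 14386 frames.
Within the current minute: 40 × 30 + 18 − 2 = 1216 (labels ;00/;01 skipped at this minute). Total = 143856 + 14386 + 1216 = 159458.

159458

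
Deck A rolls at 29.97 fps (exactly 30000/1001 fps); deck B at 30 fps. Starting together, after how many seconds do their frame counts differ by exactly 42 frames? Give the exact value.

1401.4 seconds

The gap grows by |30 − 30000/1001| = 30/1001 frames per second.
Time for a 42-frame gap: 42 ÷ (30/1001) = 1401.4 s.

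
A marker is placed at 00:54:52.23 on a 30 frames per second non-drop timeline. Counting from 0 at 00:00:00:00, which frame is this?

Total seconds to the label: (0 × 3600 + 54 × 60 + 52) = 3292.
Frame index = 3292 × 30 + 23 = 98783.

98783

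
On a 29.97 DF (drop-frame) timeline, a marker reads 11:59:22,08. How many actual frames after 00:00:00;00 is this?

As if non-drop at 30 labels/s: (11 × 3600 + 59 × 60 + 22) × 30 + 8 = 1294868.
Minute boundaries passed: 719; those not divisible by 10: 719 − 71 = 648; dropped labels = 2 × 648 = 1296.
Actual frame index = 1294868 − 1296 = 1293572.

1293572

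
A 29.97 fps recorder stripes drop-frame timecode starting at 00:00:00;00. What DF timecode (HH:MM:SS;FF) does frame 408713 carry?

03:47:17;13

Each 10-minute DF block holds 10 × 60 × 30 − 9 × 2 = 17982 frames. 408713 ÷ 17982 → 22 full blocks, remainder 13109.
Within the partial block the first minute is 1800 frames and each further minute 1798, so 7 further minute boundaries passed. Total skipped labels = 18 × 22 + 2 × 7 = 410.
Non-drop label index = 408713 + 410 = 409123; at 30 labels/s that is 03:47:17:13, i.e. DF 03:47:17;13.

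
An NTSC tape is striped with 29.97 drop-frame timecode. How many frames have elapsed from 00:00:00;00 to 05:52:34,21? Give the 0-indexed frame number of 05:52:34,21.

634007

Complete 10-minute blocks: 35, each 17982 frames → 629370.
Remaining 2 whole minutes in the current block: 1800 + 1 × 1798 = 3598 frames.
Within the current minute: 34 × 30 + 21 − 2 = 1039 (labels ;00/;01 skipped at this minute). Total = 629370 + 3598 + 1039 = 634007.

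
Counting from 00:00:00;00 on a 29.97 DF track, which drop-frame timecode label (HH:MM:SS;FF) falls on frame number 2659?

Ten DF minutes hold 17982 frames, so frame 2659 lies in block 0 (frames 0–17981) with 2659 frames into that block.
The block's first minute is 1800 frames and the rest 1798 each; 2659 frames reaches minute 1, so 0 × 18 + 1 × 2 = 2 labels have been skipped so far.
Adding those back, label number 2659 + 2 = 2661 at 30 labels/s is 88 s + 21 f = 0 h 1 min 28 s frame 21, i.e. 00:01:28;21.

00:01:28;21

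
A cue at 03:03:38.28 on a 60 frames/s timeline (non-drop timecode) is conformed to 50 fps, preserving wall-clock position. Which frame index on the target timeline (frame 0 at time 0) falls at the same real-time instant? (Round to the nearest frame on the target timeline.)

frame 550923

Source frame index: (3×3600 + 3×60 + 38) × 60 + 28 = 661108.
Real time: 661108 / (60) = 165277/15 s.
Target frame: (165277/15) × (50) = 1652770/3 ≈ 550923.333 → 550923.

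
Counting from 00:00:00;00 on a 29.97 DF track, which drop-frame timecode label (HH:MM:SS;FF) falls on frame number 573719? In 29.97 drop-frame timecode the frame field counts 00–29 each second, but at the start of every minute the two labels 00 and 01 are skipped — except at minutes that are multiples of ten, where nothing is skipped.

05:19:03;05

Ten DF minutes hold 17982 frames, so frame 573719 lies in block 31 (frames 557442–575423) with 16277 frames into that block.
The block's first minute is 1800 frames and the rest 1798 each; 16277 frames reaches minute 9, so 31 × 18 + 9 × 2 = 576 labels have been skipped so far.
Adding those back, label number 573719 + 576 = 574295 at 30 labels/s is 19143 s + 5 f = 5 h 19 min 3 s frame 5, i.e. 05:19:03;05.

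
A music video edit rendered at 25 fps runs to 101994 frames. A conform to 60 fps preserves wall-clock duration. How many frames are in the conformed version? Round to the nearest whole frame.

244786 frames

Frames at target rate = 101994 × (60) / (25) = 1223928/5 ≈ 244785.600.
Nearest whole frame: 244786.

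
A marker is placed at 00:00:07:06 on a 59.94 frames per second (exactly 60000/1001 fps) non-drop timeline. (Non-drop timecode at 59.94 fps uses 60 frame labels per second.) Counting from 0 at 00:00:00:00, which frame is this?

Total seconds to the label: (0 × 3600 + 0 × 60 + 7) = 7.
Frame index = 7 × 60 + 6 = 426.

426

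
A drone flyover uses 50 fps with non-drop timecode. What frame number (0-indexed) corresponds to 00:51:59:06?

155956

Total seconds to the label: (0 × 3600 + 51 × 60 + 59) = 3119.
Frame index = 3119 × 50 + 6 = 155956.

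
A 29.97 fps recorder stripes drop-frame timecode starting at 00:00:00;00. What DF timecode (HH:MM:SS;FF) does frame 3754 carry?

00:02:05;08

Ten DF minutes hold 17982 frames, so frame 3754 lies in block 0 (frames 0–17981) with 3754 frames into that block.
The block's first minute is 1800 frames and the rest 1798 each; 3754 frames reaches minute 2, so 0 × 18 + 2 × 2 = 4 labels have been skipped so far.
Adding those back, label number 3754 + 4 = 3758 at 30 labels/s is 125 s + 8 f = 0 h 2 min 5 s frame 8, i.e. 00:02:05;08.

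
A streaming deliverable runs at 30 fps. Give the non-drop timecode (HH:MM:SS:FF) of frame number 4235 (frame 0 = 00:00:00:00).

00:02:21:05

4235 ÷ 30 = 141 full seconds, remainder 5 frames.
141 s = 0 h 2 min 21 s.
Timecode: 00:02:21:05.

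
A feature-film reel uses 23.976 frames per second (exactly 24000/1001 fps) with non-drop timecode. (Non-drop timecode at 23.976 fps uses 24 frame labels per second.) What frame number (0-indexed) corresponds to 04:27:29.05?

frame 385181

Total seconds to the label: (4 × 3600 + 27 × 60 + 29) = 16049.
Frame index = 16049 × 24 + 5 = 385181.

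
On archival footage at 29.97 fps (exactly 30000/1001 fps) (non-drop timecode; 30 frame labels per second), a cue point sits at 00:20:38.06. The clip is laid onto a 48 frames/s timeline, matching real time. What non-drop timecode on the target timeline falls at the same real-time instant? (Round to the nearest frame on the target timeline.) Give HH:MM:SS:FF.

Source frame index: (0×3600 + 20×60 + 38) × 30 + 6 = 37146.
Real time: 37146 / (30000/1001) = 6197191/5000 s.
Target frame: (6197191/5000) × (48) = 37183146/625 ≈ 59493.034 → 59493.
At 48 labels/s: frame 59493 → 00:20:39:21.

00:20:39:21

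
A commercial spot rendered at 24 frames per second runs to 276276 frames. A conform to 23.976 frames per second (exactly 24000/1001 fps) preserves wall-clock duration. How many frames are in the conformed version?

276000 frames

Target frames = source frames × (target rate / source rate) = 276276 × (24000/1001)/(24) = 276276 × 1000/1001 = 276000.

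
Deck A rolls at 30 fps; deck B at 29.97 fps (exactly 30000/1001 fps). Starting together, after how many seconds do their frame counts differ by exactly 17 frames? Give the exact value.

17017/30 seconds

The gap grows by |30000/1001 − 30| = 30/1001 frames per second.
Time for a 17-frame gap: 17 ÷ (30/1001) = 17017/30 s.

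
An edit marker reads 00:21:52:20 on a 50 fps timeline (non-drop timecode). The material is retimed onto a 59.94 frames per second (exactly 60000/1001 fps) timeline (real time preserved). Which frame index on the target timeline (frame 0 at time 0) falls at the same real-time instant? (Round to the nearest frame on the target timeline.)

Source frame index: (0×3600 + 21×60 + 52) × 50 + 20 = 65620.
Real time: 65620 / (50) = 6562/5 s.
Target frame: (6562/5) × (60000/1001) = 78744000/1001 ≈ 78665.335 → 78665.

frame 78665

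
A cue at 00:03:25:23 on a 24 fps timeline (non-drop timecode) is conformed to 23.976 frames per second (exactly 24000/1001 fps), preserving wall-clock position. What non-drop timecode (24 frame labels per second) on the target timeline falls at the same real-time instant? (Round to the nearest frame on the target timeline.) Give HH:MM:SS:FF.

00:03:25:18

Source frame index: (0×3600 + 3×60 + 25) × 24 + 23 = 4943.
Real time: 4943 / (24) = 4943/24 s.
Target frame: (4943/24) × (24000/1001) = 4943000/1001 ≈ 4938.062 → 4938.
At 24 labels/s: frame 4938 → 00:03:25:18.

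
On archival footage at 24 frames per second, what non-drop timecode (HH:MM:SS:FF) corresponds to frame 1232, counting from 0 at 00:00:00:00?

00:00:51:08

1232 ÷ 24 = 51 full seconds, remainder 8 frames.
51 s = 0 h 0 min 51 s.
Timecode: 00:00:51:08.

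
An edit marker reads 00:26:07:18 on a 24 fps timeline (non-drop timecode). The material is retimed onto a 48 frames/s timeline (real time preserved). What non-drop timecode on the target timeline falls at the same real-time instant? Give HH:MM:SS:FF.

00:26:07:36

Source frame index: (0×3600 + 26×60 + 7) × 24 + 18 = 37626.
Real time: 37626 / (24) = 6271/4 s.
Target frame: (6271/4) × (48) = 75252.
At 48 labels/s: frame 75252 → 00:26:07:36.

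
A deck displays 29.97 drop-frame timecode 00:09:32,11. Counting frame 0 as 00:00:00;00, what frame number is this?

17153

Complete 10-minute blocks: 0, each 17982 frames → 0.
Remaining 9 whole minutes in the current block: 1800 + 8 × 1798 = 16184 frames.
Within the current minute: 32 × 30 + 11 − 2 = 969 (labels ;00/;01 skipped at this minute). Total = 0 + 16184 + 969 = 17153.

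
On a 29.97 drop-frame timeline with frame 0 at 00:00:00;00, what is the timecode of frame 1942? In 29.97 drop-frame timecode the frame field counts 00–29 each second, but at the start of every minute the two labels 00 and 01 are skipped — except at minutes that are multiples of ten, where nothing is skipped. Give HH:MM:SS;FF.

Each 10-minute DF block holds 10 × 60 × 30 − 9 × 2 = 17982 frames. 1942 ÷ 17982 → 0 full blocks, remainder 1942.
Within the partial block the first minute is 1800 frames and each further minute 1798, so 1 further minute boundary passed. Total skipped labels = 18 × 0 + 2 × 1 = 2.
Non-drop label index = 1942 + 2 = 1944; at 30 labels/s that is 00:01:04:24, i.e. DF 00:01:04;24.

00:01:04;24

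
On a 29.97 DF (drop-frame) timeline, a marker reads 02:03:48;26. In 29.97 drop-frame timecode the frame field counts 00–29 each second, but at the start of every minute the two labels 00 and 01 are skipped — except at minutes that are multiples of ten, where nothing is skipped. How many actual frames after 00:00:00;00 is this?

222644

Complete 10-minute blocks: 12, each 17982 frames → 215784.
Remaining 3 whole minutes in the current block: 1800 + 2 × 1798 = 5396 frames.
Within the current minute: 48 × 30 + 26 − 2 = 1464 (labels ;00/;01 skipped at this minute). Total = 215784 + 5396 + 1464 = 222644.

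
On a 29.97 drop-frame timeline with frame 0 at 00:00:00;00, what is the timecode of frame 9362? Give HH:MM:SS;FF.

Each 10-minute DF block holds 10 × 60 × 30 − 9 × 2 = 17982 frames. 9362 ÷ 17982 → 0 full blocks, remainder 9362.
Within the partial block the first minute is 1800 frames and each further minute 1798, so 5 further minute boundaries passed. Total skipped labels = 18 × 0 + 2 × 5 = 10.
Non-drop label index = 9362 + 10 = 9372; at 30 labels/s that is 00:05:12:12, i.e. DF 00:05:12;12.

00:05:12;12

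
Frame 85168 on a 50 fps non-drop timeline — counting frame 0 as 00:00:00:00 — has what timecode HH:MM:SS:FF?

00:28:23:18

85168 ÷ 50 = 1703 full seconds, remainder 18 frames.
1703 s = 0 h 28 min 23 s.
Timecode: 00:28:23:18.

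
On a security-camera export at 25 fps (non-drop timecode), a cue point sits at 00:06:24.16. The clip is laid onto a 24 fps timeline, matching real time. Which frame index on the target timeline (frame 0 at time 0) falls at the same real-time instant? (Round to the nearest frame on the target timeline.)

frame 9231

Source frame index: (0×3600 + 6×60 + 24) × 25 + 16 = 9616.
Real time: 9616 / (25) = 9616/25 s.
Target frame: (9616/25) × (24) = 230784/25 ≈ 9231.360 → 9231.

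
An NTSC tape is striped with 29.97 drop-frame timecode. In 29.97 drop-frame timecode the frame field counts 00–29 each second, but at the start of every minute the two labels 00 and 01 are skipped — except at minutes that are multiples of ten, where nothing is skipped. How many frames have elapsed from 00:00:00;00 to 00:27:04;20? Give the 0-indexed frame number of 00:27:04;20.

Complete 10-minute blocks: 2, each 17982 frames → 35964.
Remaining 7 whole minutes in the current block: 1800 + 6 × 1798 = 12588 frames.
Within the current minute: 4 × 30 + 20 − 2 = 138 (labels ;00/;01 skipped at this minute). Total = 35964 + 12588 + 138 = 48690.

48690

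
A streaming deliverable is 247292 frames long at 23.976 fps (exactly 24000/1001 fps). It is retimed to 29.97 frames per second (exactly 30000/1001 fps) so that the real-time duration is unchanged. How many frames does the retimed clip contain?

Frames at target rate = 247292 × (30000/1001) / (24000/1001) = 309115.

309115 frames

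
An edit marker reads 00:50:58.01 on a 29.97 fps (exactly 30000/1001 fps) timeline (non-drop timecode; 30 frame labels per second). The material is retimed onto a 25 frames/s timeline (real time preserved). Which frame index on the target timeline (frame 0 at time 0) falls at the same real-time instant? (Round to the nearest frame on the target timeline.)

frame 76527

Source frame index: (0×3600 + 50×60 + 58) × 30 + 1 = 91741.
Real time: 91741 / (30000/1001) = 91832741/30000 s.
Target frame: (91832741/30000) × (25) = 91832741/1200 ≈ 76527.284 → 76527.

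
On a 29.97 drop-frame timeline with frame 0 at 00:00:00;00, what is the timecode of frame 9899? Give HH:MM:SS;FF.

Ten DF minutes hold 17982 frames, so frame 9899 lies in block 0 (frames 0–17981) with 9899 frames into that block.
The block's first minute is 1800 frames and the rest 1798 each; 9899 frames reaches minute 5, so 0 × 18 + 5 × 2 = 10 labels have been skipped so far.
Adding those back, label number 9899 + 10 = 9909 at 30 labels/s is 330 s + 9 f = 0 h 5 min 30 s frame 9, i.e. 00:05:30;09.

00:05:30;09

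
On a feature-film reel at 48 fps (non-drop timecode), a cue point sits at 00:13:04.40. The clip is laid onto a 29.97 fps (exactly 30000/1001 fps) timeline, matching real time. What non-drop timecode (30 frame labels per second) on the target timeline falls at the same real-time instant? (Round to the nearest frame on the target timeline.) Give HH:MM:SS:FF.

Source frame index: (0×3600 + 13×60 + 4) × 48 + 40 = 37672.
Real time: 37672 / (48) = 4709/6 s.
Target frame: (4709/6) × (30000/1001) = 23545000/1001 ≈ 23521.479 → 23521.
At 30 labels/s: frame 23521 → 00:13:04:01.

00:13:04:01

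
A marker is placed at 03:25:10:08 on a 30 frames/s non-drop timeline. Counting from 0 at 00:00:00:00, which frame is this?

frame 369308

Total seconds to the label: (3 × 3600 + 25 × 60 + 10) = 12310.
Frame index = 12310 × 30 + 8 = 369308.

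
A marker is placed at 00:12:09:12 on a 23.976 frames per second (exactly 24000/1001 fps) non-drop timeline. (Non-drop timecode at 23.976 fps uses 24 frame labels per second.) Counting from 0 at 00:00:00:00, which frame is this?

Total seconds to the label: (0 × 3600 + 12 × 60 + 9) = 729.
Frame index = 729 × 24 + 12 = 17508.

frame 17508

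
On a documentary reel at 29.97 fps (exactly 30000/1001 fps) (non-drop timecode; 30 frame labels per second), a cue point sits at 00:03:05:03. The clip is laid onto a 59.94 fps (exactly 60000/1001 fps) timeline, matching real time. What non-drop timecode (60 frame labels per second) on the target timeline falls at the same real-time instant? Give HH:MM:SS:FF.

Source frame index: (0×3600 + 3×60 + 5) × 30 + 3 = 5553.
Real time: 5553 / (30000/1001) = 1852851/10000 s.
Target frame: (1852851/10000) × (60000/1001) = 11106.
At 60 labels/s: frame 11106 → 00:03:05:06.

00:03:05:06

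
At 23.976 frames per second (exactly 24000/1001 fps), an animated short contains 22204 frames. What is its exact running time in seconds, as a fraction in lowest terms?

Running time = 22204 ÷ (24000/1001) = 22204 × 1001/24000 = 5556551/6000 s.

5556551/6000 seconds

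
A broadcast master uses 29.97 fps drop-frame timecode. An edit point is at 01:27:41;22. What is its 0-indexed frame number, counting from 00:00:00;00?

157694

Complete 10-minute blocks: 8, each 17982 frames → 143856.
Remaining 7 whole minutes in the current block: 1800 + 6 × 1798 = 12588 frames.
Within the current minute: 41 × 30 + 22 − 2 = 1250 (labels ;00/;01 skipped at this minute). Total = 143856 + 12588 + 1250 = 157694.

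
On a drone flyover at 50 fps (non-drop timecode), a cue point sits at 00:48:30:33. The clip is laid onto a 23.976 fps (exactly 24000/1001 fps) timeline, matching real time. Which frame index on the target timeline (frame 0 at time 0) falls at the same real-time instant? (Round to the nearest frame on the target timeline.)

Source frame index: (0×3600 + 48×60 + 30) × 50 + 33 = 145533.
Real time: 145533 / (50) = 145533/50 s.
Target frame: (145533/50) × (24000/1001) = 69855840/1001 ≈ 69786.054 → 69786.

frame 69786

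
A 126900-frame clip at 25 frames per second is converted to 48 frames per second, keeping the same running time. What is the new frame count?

243648 frames

Target frames = source frames × (target rate / source rate) = 126900 × (48)/(25) = 126900 × 48/25 = 243648.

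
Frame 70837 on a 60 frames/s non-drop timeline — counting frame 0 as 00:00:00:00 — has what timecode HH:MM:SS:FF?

00:19:40:37

70837 ÷ 60 = 1180 full seconds, remainder 37 frames.
1180 s = 0 h 19 min 40 s.
Timecode: 00:19:40:37.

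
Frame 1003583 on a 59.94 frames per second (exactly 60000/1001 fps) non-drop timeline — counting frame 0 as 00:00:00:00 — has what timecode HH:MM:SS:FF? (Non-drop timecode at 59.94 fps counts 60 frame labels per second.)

1003583 ÷ 60 = 16726 full seconds, remainder 23 frames.
16726 s = 4 h 38 min 46 s.
Timecode: 04:38:46:23.

04:38:46:23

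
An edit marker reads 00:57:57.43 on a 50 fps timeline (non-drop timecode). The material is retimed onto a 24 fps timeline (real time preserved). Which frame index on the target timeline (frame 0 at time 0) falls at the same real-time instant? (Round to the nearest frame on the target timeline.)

Source frame index: (0×3600 + 57×60 + 57) × 50 + 43 = 173893.
Real time: 173893 / (50) = 173893/50 s.
Target frame: (173893/50) × (24) = 2086716/25 ≈ 83468.640 → 83469.

frame 83469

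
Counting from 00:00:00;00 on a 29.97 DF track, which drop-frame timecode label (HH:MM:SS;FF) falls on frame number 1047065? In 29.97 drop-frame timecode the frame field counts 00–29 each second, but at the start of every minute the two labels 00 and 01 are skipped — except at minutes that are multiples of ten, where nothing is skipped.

Each 10-minute DF block holds 10 × 60 × 30 − 9 × 2 = 17982 frames. 1047065 ÷ 17982 → 58 full blocks, remainder 4109.
Within the partial block the first minute is 1800 frames and each further minute 1798, so 2 further minute boundaries passed. Total skipped labels = 18 × 58 + 2 × 2 = 1048.
Non-drop label index = 1047065 + 1048 = 1048113; at 30 labels/s that is 09:42:17:03, i.e. DF 09:42:17;03.

09:42:17;03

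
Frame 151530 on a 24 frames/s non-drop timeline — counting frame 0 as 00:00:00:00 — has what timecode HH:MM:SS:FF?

01:45:13:18

151530 ÷ 24 = 6313 full seconds, remainder 18 frames.
6313 s = 1 h 45 min 13 s.
Timecode: 01:45:13:18.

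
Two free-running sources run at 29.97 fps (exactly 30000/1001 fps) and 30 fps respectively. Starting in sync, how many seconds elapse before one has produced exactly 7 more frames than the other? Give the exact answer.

The gap grows by |30 − 30000/1001| = 30/1001 frames per second.
Time for a 7-frame gap: 7 ÷ (30/1001) = 7007/30 s.

7007/30 seconds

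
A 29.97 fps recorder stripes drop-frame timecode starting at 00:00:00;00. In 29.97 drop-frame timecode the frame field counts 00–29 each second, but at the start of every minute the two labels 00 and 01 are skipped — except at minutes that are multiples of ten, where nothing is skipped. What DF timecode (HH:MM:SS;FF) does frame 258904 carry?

Each 10-minute DF block holds 10 × 60 × 30 − 9 × 2 = 17982 frames. 258904 ÷ 17982 → 14 full blocks, remainder 7156.
Within the partial block the first minute is 1800 frames and each further minute 1798, so 3 further minute boundaries passed. Total skipped labels = 18 × 14 + 2 × 3 = 258.
Non-drop label index = 258904 + 258 = 259162; at 30 labels/s that is 02:23:58:22, i.e. DF 02:23:58;22.

02:23:58;22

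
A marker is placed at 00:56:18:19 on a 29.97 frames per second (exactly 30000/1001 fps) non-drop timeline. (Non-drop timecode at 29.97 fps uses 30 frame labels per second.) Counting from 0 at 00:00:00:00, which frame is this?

Total seconds to the label: (0 × 3600 + 56 × 60 + 18) = 3378.
Frame index = 3378 × 30 + 19 = 101359.

101359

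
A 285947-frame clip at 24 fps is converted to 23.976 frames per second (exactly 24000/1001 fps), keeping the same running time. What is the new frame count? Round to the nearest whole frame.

Frames at target rate = 285947 × (24000/1001) / (24) = 285947000/1001 ≈ 285661.339.
Nearest whole frame: 285661.

285661 frames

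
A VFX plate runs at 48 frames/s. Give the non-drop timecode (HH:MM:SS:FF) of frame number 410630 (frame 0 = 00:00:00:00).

410630 ÷ 48 = 8554 full seconds, remainder 38 frames.
8554 s = 2 h 22 min 34 s.
Timecode: 02:22:34:38.

02:22:34:38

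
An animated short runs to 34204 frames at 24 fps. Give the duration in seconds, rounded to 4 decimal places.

1425.1667 seconds

Running time = 34204 × 1/24 = 8551/6 s ≈ 1425.1667 s.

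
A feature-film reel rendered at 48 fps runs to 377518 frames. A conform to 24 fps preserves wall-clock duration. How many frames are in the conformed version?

188759 frames

Target frames = source frames × (target rate / source rate) = 377518 × (24)/(48) = 377518 × 1/2 = 188759.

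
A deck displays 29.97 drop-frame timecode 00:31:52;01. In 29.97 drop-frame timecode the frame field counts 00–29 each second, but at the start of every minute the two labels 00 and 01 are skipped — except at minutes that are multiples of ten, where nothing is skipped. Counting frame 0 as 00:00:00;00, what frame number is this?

57305

Complete 10-minute blocks: 3, each 17982 frames → 53946.
Remaining 1 whole minute in the current block: 1800 + 0 × 1798 = 1800 frames.
Within the current minute: 52 × 30 + 1 − 2 = 1559 (labels ;00/;01 skipped at this minute). Total = 53946 + 1800 + 1559 = 57305.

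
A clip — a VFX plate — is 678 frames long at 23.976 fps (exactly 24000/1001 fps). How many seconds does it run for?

Running time = 678 / (24000/1001) = 28.27825 s.

28.27825 seconds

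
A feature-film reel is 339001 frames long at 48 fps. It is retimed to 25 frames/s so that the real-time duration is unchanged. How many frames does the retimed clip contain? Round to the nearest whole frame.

176563 frames

Frames at target rate = 339001 × (25) / (48) = 8475025/48 ≈ 176563.021.
Nearest whole frame: 176563.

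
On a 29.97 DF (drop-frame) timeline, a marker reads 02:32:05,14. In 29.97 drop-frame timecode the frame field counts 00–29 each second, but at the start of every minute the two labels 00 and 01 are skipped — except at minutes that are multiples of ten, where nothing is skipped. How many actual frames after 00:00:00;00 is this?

Complete 10-minute blocks: 15, each 17982 frames → 269730.
Remaining 2 whole minutes in the current block: 1800 + 1 × 1798 = 3598 frames.
Within the current minute: 5 × 30 + 14 − 2 = 162 (labels ;00/;01 skipped at this minute). Total = 269730 + 3598 + 162 = 273490.

273490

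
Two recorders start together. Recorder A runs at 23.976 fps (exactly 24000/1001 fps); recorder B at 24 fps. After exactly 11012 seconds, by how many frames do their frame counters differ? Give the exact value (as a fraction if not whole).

A emits 24000/1001 × 11012 = 264288000/1001 frames; B emits 24 × 11012 = 264288.
Difference = 264288/1001 frames (≈ 264.0240); B is ahead of A.

264288/1001 frames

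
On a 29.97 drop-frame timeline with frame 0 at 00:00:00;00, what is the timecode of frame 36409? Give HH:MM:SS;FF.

00:20:14;25

Each 10-minute DF block holds 10 × 60 × 30 − 9 × 2 = 17982 frames. 36409 ÷ 17982 → 2 full blocks, remainder 445.
Within the partial block the first minute is 1800 frames and each further minute 1798, so 0 further minute boundaries passed. Total skipped labels = 18 × 2 + 2 × 0 = 36.
Non-drop label index = 36409 + 36 = 36445; at 30 labels/s that is 00:20:14:25, i.e. DF 00:20:14;25.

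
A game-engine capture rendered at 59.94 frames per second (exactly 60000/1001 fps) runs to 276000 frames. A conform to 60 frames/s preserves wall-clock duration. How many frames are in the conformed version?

Target frames = source frames × (target rate / source rate) = 276000 × (60)/(60000/1001) = 276000 × 1001/1000 = 276276.

276276 frames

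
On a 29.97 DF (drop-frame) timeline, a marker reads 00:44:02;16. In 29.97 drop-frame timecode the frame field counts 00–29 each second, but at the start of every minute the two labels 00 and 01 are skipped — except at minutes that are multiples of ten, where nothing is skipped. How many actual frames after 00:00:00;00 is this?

79196

Complete 10-minute blocks: 4, each 17982 frames → 71928.
Remaining 4 whole minutes in the current block: 1800 + 3 × 1798 = 7194 frames.
Within the current minute: 2 × 30 + 16 − 2 = 74 (labels ;00/;01 skipped at this minute). Total = 71928 + 7194 + 74 = 79196.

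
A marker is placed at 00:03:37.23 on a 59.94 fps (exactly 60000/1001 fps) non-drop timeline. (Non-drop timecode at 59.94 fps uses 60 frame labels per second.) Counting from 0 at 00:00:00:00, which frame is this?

13043

Total seconds to the label: (0 × 3600 + 3 × 60 + 37) = 217.
Frame index = 217 × 60 + 23 = 13043.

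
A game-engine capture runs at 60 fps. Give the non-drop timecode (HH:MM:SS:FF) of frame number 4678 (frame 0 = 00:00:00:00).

4678 ÷ 60 = 77 full seconds, remainder 58 frames.
77 s = 0 h 1 min 17 s.
Timecode: 00:01:17:58.

00:01:17:58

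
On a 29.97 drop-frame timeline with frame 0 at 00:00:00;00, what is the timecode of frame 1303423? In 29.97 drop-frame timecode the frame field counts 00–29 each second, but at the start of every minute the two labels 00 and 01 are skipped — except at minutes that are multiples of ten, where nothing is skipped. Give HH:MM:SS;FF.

Ten DF minutes hold 17982 frames, so frame 1303423 lies in block 72 (frames 1294704–1312685) with 8719 frames into that block.
The block's first minute is 1800 frames and the rest 1798 each; 8719 frames reaches minute 4, so 72 × 18 + 4 × 2 = 1304 labels have been skipped so far.
Adding those back, label number 1303423 + 1304 = 1304727 at 30 labels/s is 43490 s + 27 f = 12 h 4 min 50 s frame 27, i.e. 12:04:50;27.

12:04:50;27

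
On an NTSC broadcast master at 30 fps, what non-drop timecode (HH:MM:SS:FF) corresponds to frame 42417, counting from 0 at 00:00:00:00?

42417 ÷ 30 = 1413 full seconds, remainder 27 frames.
1413 s = 0 h 23 min 33 s.
Timecode: 00:23:33:27.

00:23:33:27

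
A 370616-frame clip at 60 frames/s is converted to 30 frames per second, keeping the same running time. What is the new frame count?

Frames at target rate = 370616 × (30) / (60) = 185308.

185308 frames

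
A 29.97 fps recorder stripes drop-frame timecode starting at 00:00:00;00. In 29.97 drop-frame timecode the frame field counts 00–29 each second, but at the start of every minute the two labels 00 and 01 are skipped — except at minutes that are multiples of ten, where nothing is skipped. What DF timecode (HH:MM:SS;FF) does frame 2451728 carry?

Each 10-minute DF block holds 10 × 60 × 30 − 9 × 2 = 17982 frames. 2451728 ÷ 17982 → 136 full blocks, remainder 6176.
Within the partial block the first minute is 1800 frames and each further minute 1798, so 3 further minute boundaries passed. Total skipped labels = 18 × 136 + 2 × 3 = 2454.
Non-drop label index = 2451728 + 2454 = 2454182; at 30 labels/s that is 22:43:26:02, i.e. DF 22:43:26;02.

22:43:26;02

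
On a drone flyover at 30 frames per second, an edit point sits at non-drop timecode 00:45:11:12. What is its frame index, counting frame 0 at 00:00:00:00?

Total seconds to the label: (0 × 3600 + 45 × 60 + 11) = 2711.
Frame index = 2711 × 30 + 12 = 81342.

81342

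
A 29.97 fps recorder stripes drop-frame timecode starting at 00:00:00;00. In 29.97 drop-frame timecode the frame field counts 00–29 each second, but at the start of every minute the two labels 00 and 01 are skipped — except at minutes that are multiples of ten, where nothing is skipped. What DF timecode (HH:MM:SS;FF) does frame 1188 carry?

00:00:39;18

Ten DF minutes hold 17982 frames, so frame 1188 lies in block 0 (frames 0–17981) with 1188 frames into that block.
The block's first minute is 1800 frames and the rest 1798 each; 1188 frames reaches minute 0, so 0 × 18 + 0 × 2 = 0 labels have been skipped so far.
Adding those back, label number 1188 + 0 = 1188 at 30 labels/s is 39 s + 18 f = 0 h 0 min 39 s frame 18, i.e. 00:00:39;18.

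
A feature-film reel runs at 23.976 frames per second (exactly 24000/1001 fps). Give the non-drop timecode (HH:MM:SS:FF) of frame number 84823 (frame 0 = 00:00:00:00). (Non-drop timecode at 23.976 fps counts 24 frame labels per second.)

84823 ÷ 24 = 3534 full seconds, remainder 7 frames.
3534 s = 0 h 58 min 54 s.
Timecode: 00:58:54:07.

00:58:54:07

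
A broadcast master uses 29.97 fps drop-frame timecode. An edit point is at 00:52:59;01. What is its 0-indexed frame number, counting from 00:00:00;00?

95277

As if non-drop at 30 labels/s: (0 × 3600 + 52 × 60 + 59) × 30 + 1 = 95371.
Minute boundaries passed: 52; those not divisible by 10: 52 − 5 = 47; dropped labels = 2 × 47 = 94.
Actual frame index = 95371 − 94 = 95277.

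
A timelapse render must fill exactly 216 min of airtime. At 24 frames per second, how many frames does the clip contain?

216 min = 12960 s.
Frames = 12960 × 24 = 311040.

311040 frames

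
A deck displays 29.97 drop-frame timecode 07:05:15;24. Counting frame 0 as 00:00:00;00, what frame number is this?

764708

As if non-drop at 30 labels/s: (7 × 3600 + 5 × 60 + 15) × 30 + 24 = 765474.
Minute boundaries passed: 425; those not divisible by 10: 425 − 42 = 383; dropped labels = 2 × 383 = 766.
Actual frame index = 765474 − 766 = 764708.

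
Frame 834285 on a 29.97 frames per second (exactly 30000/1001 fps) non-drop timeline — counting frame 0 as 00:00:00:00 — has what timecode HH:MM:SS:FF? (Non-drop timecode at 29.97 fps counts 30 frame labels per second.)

834285 ÷ 30 = 27809 full seconds, remainder 15 frames.
27809 s = 7 h 43 min 29 s.
Timecode: 07:43:29:15.

07:43:29:15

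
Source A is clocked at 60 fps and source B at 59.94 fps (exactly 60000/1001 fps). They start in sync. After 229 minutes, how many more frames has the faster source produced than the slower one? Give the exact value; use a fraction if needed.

229 min = 13740 s.
A emits 60 × 13740 = 824400 frames; B emits 60000/1001 × 13740 = 824400000/1001.
Difference = 824400/1001 frames (≈ 823.5764); B is behind A.

824400/1001 frames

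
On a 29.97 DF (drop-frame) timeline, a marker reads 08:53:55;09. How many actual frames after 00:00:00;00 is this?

960099

Complete 10-minute blocks: 53, each 17982 frames → 953046.
Remaining 3 whole minutes in the current block: 1800 + 2 × 1798 = 5396 frames.
Within the current minute: 55 × 30 + 9 − 2 = 1657 (labels ;00/;01 skipped at this minute). Total = 953046 + 5396 + 1657 = 960099.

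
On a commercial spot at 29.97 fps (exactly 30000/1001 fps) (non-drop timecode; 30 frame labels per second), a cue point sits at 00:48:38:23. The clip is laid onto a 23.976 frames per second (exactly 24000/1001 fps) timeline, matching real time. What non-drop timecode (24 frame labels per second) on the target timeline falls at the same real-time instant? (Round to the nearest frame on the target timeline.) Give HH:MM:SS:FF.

Source frame index: (0×3600 + 48×60 + 38) × 30 + 23 = 87563.
Real time: 87563 / (30000/1001) = 87650563/30000 s.
Target frame: (87650563/30000) × (24000/1001) = 350252/5 ≈ 70050.400 → 70050.
At 24 labels/s: frame 70050 → 00:48:38:18.

00:48:38:18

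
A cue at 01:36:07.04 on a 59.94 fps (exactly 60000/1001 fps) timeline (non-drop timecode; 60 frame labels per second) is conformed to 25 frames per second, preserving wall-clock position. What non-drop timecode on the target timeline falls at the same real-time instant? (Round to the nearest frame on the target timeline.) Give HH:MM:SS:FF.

Source frame index: (1×3600 + 36×60 + 7) × 60 + 4 = 346024.
Real time: 346024 / (60000/1001) = 43296253/7500 s.
Target frame: (43296253/7500) × (25) = 43296253/300 ≈ 144320.843 → 144321.
At 25 labels/s: frame 144321 → 01:36:12:21.

01:36:12:21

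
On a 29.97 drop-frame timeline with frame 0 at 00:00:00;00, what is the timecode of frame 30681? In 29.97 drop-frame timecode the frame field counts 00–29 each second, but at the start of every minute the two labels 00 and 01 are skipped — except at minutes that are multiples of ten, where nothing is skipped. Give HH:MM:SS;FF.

Each 10-minute DF block holds 10 × 60 × 30 − 9 × 2 = 17982 frames. 30681 ÷ 17982 → 1 full block, remainder 12699.
Within the partial block the first minute is 1800 frames and each further minute 1798, so 7 further minute boundaries passed. Total skipped labels = 18 × 1 + 2 × 7 = 32.
Non-drop label index = 30681 + 32 = 30713; at 30 labels/s that is 00:17:03:23, i.e. DF 00:17:03;23.

00:17:03;23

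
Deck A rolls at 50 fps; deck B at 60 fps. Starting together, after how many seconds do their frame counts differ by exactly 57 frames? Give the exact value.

5.7 seconds

The gap grows by |60 − 50| = 10 frames per second.
Time for a 57-frame gap: 57 ÷ (10) = 5.7 s.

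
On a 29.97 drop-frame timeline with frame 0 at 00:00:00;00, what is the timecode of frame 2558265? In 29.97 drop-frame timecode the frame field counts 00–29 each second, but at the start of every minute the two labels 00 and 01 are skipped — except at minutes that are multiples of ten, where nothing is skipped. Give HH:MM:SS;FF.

23:42:40;25

Ten DF minutes hold 17982 frames, so frame 2558265 lies in block 142 (frames 2553444–2571425) with 4821 frames into that block.
The block's first minute is 1800 frames and the rest 1798 each; 4821 frames reaches minute 2, so 142 × 18 + 2 × 2 = 2560 labels have been skipped so far.
Adding those back, label number 2558265 + 2560 = 2560825 at 30 labels/s is 85360 s + 25 f = 23 h 42 min 40 s frame 25, i.e. 23:42:40;25.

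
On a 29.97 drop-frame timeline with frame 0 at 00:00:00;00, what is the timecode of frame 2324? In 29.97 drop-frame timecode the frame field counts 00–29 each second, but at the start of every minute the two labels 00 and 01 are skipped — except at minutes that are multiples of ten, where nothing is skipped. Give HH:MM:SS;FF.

Ten DF minutes hold 17982 frames, so frame 2324 lies in block 0 (frames 0–17981) with 2324 frames into that block.
The block's first minute is 1800 frames and the rest 1798 each; 2324 frames reaches minute 1, so 0 × 18 + 1 × 2 = 2 labels have been skipped so far.
Adding those back, label number 2324 + 2 = 2326 at 30 labels/s is 77 s + 16 f = 0 h 1 min 17 s frame 16, i.e. 00:01:17;16.

00:01:17;16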